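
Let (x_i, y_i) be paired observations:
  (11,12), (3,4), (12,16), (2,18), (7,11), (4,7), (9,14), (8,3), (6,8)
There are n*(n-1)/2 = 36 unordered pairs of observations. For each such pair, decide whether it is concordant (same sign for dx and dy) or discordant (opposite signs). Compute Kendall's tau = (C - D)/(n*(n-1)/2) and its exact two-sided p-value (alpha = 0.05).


Step 1: Enumerate the 36 unordered pairs (i,j) with i<j and classify each by sign(x_j-x_i) * sign(y_j-y_i).
  (1,2):dx=-8,dy=-8->C; (1,3):dx=+1,dy=+4->C; (1,4):dx=-9,dy=+6->D; (1,5):dx=-4,dy=-1->C
  (1,6):dx=-7,dy=-5->C; (1,7):dx=-2,dy=+2->D; (1,8):dx=-3,dy=-9->C; (1,9):dx=-5,dy=-4->C
  (2,3):dx=+9,dy=+12->C; (2,4):dx=-1,dy=+14->D; (2,5):dx=+4,dy=+7->C; (2,6):dx=+1,dy=+3->C
  (2,7):dx=+6,dy=+10->C; (2,8):dx=+5,dy=-1->D; (2,9):dx=+3,dy=+4->C; (3,4):dx=-10,dy=+2->D
  (3,5):dx=-5,dy=-5->C; (3,6):dx=-8,dy=-9->C; (3,7):dx=-3,dy=-2->C; (3,8):dx=-4,dy=-13->C
  (3,9):dx=-6,dy=-8->C; (4,5):dx=+5,dy=-7->D; (4,6):dx=+2,dy=-11->D; (4,7):dx=+7,dy=-4->D
  (4,8):dx=+6,dy=-15->D; (4,9):dx=+4,dy=-10->D; (5,6):dx=-3,dy=-4->C; (5,7):dx=+2,dy=+3->C
  (5,8):dx=+1,dy=-8->D; (5,9):dx=-1,dy=-3->C; (6,7):dx=+5,dy=+7->C; (6,8):dx=+4,dy=-4->D
  (6,9):dx=+2,dy=+1->C; (7,8):dx=-1,dy=-11->C; (7,9):dx=-3,dy=-6->C; (8,9):dx=-2,dy=+5->D
Step 2: C = 23, D = 13, total pairs = 36.
Step 3: tau = (C - D)/(n(n-1)/2) = (23 - 13)/36 = 0.277778.
Step 4: Exact two-sided p-value (enumerate n! = 362880 permutations of y under H0): p = 0.358488.
Step 5: alpha = 0.05. fail to reject H0.

tau_b = 0.2778 (C=23, D=13), p = 0.358488, fail to reject H0.


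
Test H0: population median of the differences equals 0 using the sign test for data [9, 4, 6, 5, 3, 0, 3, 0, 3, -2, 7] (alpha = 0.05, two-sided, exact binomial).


Step 1: Discard zero differences. Original n = 11; n_eff = number of nonzero differences = 9.
Nonzero differences (with sign): +9, +4, +6, +5, +3, +3, +3, -2, +7
Step 2: Count signs: positive = 8, negative = 1.
Step 3: Under H0: P(positive) = 0.5, so the number of positives S ~ Bin(9, 0.5).
Step 4: Two-sided exact p-value = sum of Bin(9,0.5) probabilities at or below the observed probability = 0.039062.
Step 5: alpha = 0.05. reject H0.

n_eff = 9, pos = 8, neg = 1, p = 0.039062, reject H0.


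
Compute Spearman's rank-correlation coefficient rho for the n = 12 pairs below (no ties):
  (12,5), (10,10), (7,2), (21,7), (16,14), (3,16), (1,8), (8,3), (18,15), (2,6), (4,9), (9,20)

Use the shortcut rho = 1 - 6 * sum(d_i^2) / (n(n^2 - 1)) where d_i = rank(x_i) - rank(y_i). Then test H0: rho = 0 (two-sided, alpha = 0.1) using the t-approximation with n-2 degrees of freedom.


Step 1: Rank x and y separately (midranks; no ties here).
rank(x): 12->9, 10->8, 7->5, 21->12, 16->10, 3->3, 1->1, 8->6, 18->11, 2->2, 4->4, 9->7
rank(y): 5->3, 10->8, 2->1, 7->5, 14->9, 16->11, 8->6, 3->2, 15->10, 6->4, 9->7, 20->12
Step 2: d_i = R_x(i) - R_y(i); compute d_i^2.
  (9-3)^2=36, (8-8)^2=0, (5-1)^2=16, (12-5)^2=49, (10-9)^2=1, (3-11)^2=64, (1-6)^2=25, (6-2)^2=16, (11-10)^2=1, (2-4)^2=4, (4-7)^2=9, (7-12)^2=25
sum(d^2) = 246.
Step 3: rho = 1 - 6*246 / (12*(12^2 - 1)) = 1 - 1476/1716 = 0.139860.
Step 4: Under H0, t = rho * sqrt((n-2)/(1-rho^2)) = 0.4467 ~ t(10).
Step 5: Two-sided p-value from the t-distribution with 10 df = 0.664633.
Step 6: alpha = 0.1. fail to reject H0.

rho = 0.1399, p = 0.664633, fail to reject H0 at alpha = 0.1.


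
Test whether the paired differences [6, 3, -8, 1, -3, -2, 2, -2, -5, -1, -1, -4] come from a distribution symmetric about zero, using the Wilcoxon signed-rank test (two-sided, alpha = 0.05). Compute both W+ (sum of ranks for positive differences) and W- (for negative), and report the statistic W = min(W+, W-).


Step 1: Drop any zero differences (none here) and take |d_i|.
|d| = [6, 3, 8, 1, 3, 2, 2, 2, 5, 1, 1, 4]
Step 2: Midrank |d_i| (ties get averaged ranks).
ranks: |6|->11, |3|->7.5, |8|->12, |1|->2, |3|->7.5, |2|->5, |2|->5, |2|->5, |5|->10, |1|->2, |1|->2, |4|->9
Step 3: Attach original signs; sum ranks with positive sign and with negative sign.
W+ = 11 + 7.5 + 2 + 5 = 25.5
W- = 12 + 7.5 + 5 + 5 + 10 + 2 + 2 + 9 = 52.5
(Check: W+ + W- = 78 should equal n(n+1)/2 = 78.)
Step 4: Test statistic W = min(W+, W-) = 25.5.
Step 5: Ties in |d|, so use the tie-corrected normal approximation.
        E[W] = n(n+1)/4 = 12*13/4 = 39.
        Tie groups: |d|=1 (t=3), |d|=2 (t=3), |d|=3 (t=2); sum(t^3 - t) = 54.
        Var[W] = n(n+1)(2n+1)/24 - sum(t^3-t)/48 = 3900/24 - 54/48 = 161.375.
        z = (W - E[W]) / sqrt(Var[W]) = (25.5 - 39) / 12.7033 = -1.0627.
        Two-sided p = 2*Phi(z) = 0.287913.
Step 6: alpha = 0.05. fail to reject H0.

W+ = 25.5, W- = 52.5, W = min = 25.5, p = 0.287913, fail to reject H0.


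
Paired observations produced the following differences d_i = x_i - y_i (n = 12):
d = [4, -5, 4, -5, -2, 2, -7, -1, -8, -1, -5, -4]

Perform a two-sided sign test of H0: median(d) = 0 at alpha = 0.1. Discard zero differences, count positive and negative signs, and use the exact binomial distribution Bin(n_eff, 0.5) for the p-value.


Step 1: Discard zero differences. Original n = 12; n_eff = number of nonzero differences = 12.
Nonzero differences (with sign): +4, -5, +4, -5, -2, +2, -7, -1, -8, -1, -5, -4
Step 2: Count signs: positive = 3, negative = 9.
Step 3: Under H0: P(positive) = 0.5, so the number of positives S ~ Bin(12, 0.5).
Step 4: Two-sided exact p-value = sum of Bin(12,0.5) probabilities at or below the observed probability = 0.145996.
Step 5: alpha = 0.1. fail to reject H0.

n_eff = 12, pos = 3, neg = 9, p = 0.145996, fail to reject H0.


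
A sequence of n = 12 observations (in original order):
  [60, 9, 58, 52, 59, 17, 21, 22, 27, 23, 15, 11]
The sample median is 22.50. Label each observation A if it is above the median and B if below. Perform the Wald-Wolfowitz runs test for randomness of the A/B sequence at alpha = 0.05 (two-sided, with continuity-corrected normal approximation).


Step 1: Compute median = 22.50; label A = above, B = below.
Labels in order: ABAAABBBAABB  (n_A = 6, n_B = 6)
Step 2: Count runs R = 6.
Step 3: Under H0 (random ordering), E[R] = 2*n_A*n_B/(n_A+n_B) + 1 = 2*6*6/12 + 1 = 7.0000.
        Var[R] = 2*n_A*n_B*(2*n_A*n_B - n_A - n_B) / ((n_A+n_B)^2 * (n_A+n_B-1)) = 4320/1584 = 2.7273.
        SD[R] = 1.6514.
Step 4: Continuity-corrected z = (R + 0.5 - E[R]) / SD[R] = (6 + 0.5 - 7.0000) / 1.6514 = -0.3028.
Step 5: Two-sided p-value via normal approximation = 2*(1 - Phi(|z|)) = 0.762069.
Step 6: alpha = 0.05. fail to reject H0.

R = 6, z = -0.3028, p = 0.762069, fail to reject H0.


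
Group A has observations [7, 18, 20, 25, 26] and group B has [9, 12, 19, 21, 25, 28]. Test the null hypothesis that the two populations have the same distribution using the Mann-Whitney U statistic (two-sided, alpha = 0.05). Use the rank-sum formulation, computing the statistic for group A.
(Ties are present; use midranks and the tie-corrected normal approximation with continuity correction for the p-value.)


Step 1: Combine and sort all 11 observations; assign midranks.
sorted (value, group): (7,X), (9,Y), (12,Y), (18,X), (19,Y), (20,X), (21,Y), (25,X), (25,Y), (26,X), (28,Y)
ranks: 7->1, 9->2, 12->3, 18->4, 19->5, 20->6, 21->7, 25->8.5, 25->8.5, 26->10, 28->11
Step 2: Rank sum for X: R1 = 1 + 4 + 6 + 8.5 + 10 = 29.5.
Step 3: U_X = R1 - n1(n1+1)/2 = 29.5 - 5*6/2 = 29.5 - 15 = 14.5.
       U_Y = n1*n2 - U_X = 30 - 14.5 = 15.5.
Step 4: Ties are present, so use the tie-corrected normal approximation (with continuity correction) for the p-value.
Step 5: p-value = 1.000000; compare to alpha = 0.05. fail to reject H0.

U_X = 14.5, p = 1.000000, fail to reject H0 at alpha = 0.05.


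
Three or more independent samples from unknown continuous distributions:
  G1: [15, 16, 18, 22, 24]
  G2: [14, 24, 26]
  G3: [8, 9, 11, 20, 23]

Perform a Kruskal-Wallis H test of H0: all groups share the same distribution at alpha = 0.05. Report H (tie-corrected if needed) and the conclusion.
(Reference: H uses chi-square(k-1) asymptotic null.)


Step 1: Combine all N = 13 observations and assign midranks.
sorted (value, group, rank): (8,G3,1), (9,G3,2), (11,G3,3), (14,G2,4), (15,G1,5), (16,G1,6), (18,G1,7), (20,G3,8), (22,G1,9), (23,G3,10), (24,G1,11.5), (24,G2,11.5), (26,G2,13)
Step 2: Sum ranks within each group.
R_1 = 38.5 (n_1 = 5)
R_2 = 28.5 (n_2 = 3)
R_3 = 24 (n_3 = 5)
Step 3: H = 12/(N(N+1)) * sum(R_i^2/n_i) - 3(N+1)
     = 12/(13*14) * (38.5^2/5 + 28.5^2/3 + 24^2/5) - 3*14
     = 0.065934 * 682.4 - 42
     = 2.993407.
Step 4: Ties present; correction factor C = 1 - 6/(13^3 - 13) = 0.997253. Corrected H = 2.993407 / 0.997253 = 3.001653.
Step 5: Under H0, H ~ chi^2(2); p-value = 0.222946.
Step 6: alpha = 0.05. fail to reject H0.

H = 3.0017, df = 2, p = 0.222946, fail to reject H0.


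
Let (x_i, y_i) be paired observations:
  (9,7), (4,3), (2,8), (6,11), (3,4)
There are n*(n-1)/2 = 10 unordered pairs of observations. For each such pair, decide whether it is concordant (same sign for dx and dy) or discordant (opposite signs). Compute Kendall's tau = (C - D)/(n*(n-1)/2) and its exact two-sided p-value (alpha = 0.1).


Step 1: Enumerate the 10 unordered pairs (i,j) with i<j and classify each by sign(x_j-x_i) * sign(y_j-y_i).
  (1,2):dx=-5,dy=-4->C; (1,3):dx=-7,dy=+1->D; (1,4):dx=-3,dy=+4->D; (1,5):dx=-6,dy=-3->C
  (2,3):dx=-2,dy=+5->D; (2,4):dx=+2,dy=+8->C; (2,5):dx=-1,dy=+1->D; (3,4):dx=+4,dy=+3->C
  (3,5):dx=+1,dy=-4->D; (4,5):dx=-3,dy=-7->C
Step 2: C = 5, D = 5, total pairs = 10.
Step 3: tau = (C - D)/(n(n-1)/2) = (5 - 5)/10 = 0.000000.
Step 4: Exact two-sided p-value (enumerate n! = 120 permutations of y under H0): p = 1.000000.
Step 5: alpha = 0.1. fail to reject H0.

tau_b = 0.0000 (C=5, D=5), p = 1.000000, fail to reject H0.


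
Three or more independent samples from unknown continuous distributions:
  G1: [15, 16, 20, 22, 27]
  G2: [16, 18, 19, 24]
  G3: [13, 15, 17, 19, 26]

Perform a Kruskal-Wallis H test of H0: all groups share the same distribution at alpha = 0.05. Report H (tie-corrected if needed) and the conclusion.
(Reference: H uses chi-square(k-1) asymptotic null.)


Step 1: Combine all N = 14 observations and assign midranks.
sorted (value, group, rank): (13,G3,1), (15,G1,2.5), (15,G3,2.5), (16,G1,4.5), (16,G2,4.5), (17,G3,6), (18,G2,7), (19,G2,8.5), (19,G3,8.5), (20,G1,10), (22,G1,11), (24,G2,12), (26,G3,13), (27,G1,14)
Step 2: Sum ranks within each group.
R_1 = 42 (n_1 = 5)
R_2 = 32 (n_2 = 4)
R_3 = 31 (n_3 = 5)
Step 3: H = 12/(N(N+1)) * sum(R_i^2/n_i) - 3(N+1)
     = 12/(14*15) * (42^2/5 + 32^2/4 + 31^2/5) - 3*15
     = 0.057143 * 801 - 45
     = 0.771429.
Step 4: Ties present; correction factor C = 1 - 18/(14^3 - 14) = 0.993407. Corrected H = 0.771429 / 0.993407 = 0.776549.
Step 5: Under H0, H ~ chi^2(2); p-value = 0.678226.
Step 6: alpha = 0.05. fail to reject H0.

H = 0.7765, df = 2, p = 0.678226, fail to reject H0.


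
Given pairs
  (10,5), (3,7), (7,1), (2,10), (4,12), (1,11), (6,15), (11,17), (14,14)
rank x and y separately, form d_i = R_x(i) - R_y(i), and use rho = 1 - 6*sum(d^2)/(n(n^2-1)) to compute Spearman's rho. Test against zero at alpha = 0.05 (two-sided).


Step 1: Rank x and y separately (midranks; no ties here).
rank(x): 10->7, 3->3, 7->6, 2->2, 4->4, 1->1, 6->5, 11->8, 14->9
rank(y): 5->2, 7->3, 1->1, 10->4, 12->6, 11->5, 15->8, 17->9, 14->7
Step 2: d_i = R_x(i) - R_y(i); compute d_i^2.
  (7-2)^2=25, (3-3)^2=0, (6-1)^2=25, (2-4)^2=4, (4-6)^2=4, (1-5)^2=16, (5-8)^2=9, (8-9)^2=1, (9-7)^2=4
sum(d^2) = 88.
Step 3: rho = 1 - 6*88 / (9*(9^2 - 1)) = 1 - 528/720 = 0.266667.
Step 4: Under H0, t = rho * sqrt((n-2)/(1-rho^2)) = 0.7320 ~ t(7).
Step 5: Two-sided p-value from the t-distribution with 7 df = 0.487922.
Step 6: alpha = 0.05. fail to reject H0.

rho = 0.2667, p = 0.487922, fail to reject H0 at alpha = 0.05.


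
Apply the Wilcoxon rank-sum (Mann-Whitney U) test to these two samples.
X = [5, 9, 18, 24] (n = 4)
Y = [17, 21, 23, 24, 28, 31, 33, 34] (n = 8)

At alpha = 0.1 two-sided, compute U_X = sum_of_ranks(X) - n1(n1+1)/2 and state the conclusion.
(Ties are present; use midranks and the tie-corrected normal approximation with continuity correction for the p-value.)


Step 1: Combine and sort all 12 observations; assign midranks.
sorted (value, group): (5,X), (9,X), (17,Y), (18,X), (21,Y), (23,Y), (24,X), (24,Y), (28,Y), (31,Y), (33,Y), (34,Y)
ranks: 5->1, 9->2, 17->3, 18->4, 21->5, 23->6, 24->7.5, 24->7.5, 28->9, 31->10, 33->11, 34->12
Step 2: Rank sum for X: R1 = 1 + 2 + 4 + 7.5 = 14.5.
Step 3: U_X = R1 - n1(n1+1)/2 = 14.5 - 4*5/2 = 14.5 - 10 = 4.5.
       U_Y = n1*n2 - U_X = 32 - 4.5 = 27.5.
Step 4: Ties are present, so use the tie-corrected normal approximation (with continuity correction) for the p-value.
Step 5: p-value = 0.061271; compare to alpha = 0.1. reject H0.

U_X = 4.5, p = 0.061271, reject H0 at alpha = 0.1.


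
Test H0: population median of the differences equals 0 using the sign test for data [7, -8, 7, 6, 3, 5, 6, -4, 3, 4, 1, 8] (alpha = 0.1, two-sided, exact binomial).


Step 1: Discard zero differences. Original n = 12; n_eff = number of nonzero differences = 12.
Nonzero differences (with sign): +7, -8, +7, +6, +3, +5, +6, -4, +3, +4, +1, +8
Step 2: Count signs: positive = 10, negative = 2.
Step 3: Under H0: P(positive) = 0.5, so the number of positives S ~ Bin(12, 0.5).
Step 4: Two-sided exact p-value = sum of Bin(12,0.5) probabilities at or below the observed probability = 0.038574.
Step 5: alpha = 0.1. reject H0.

n_eff = 12, pos = 10, neg = 2, p = 0.038574, reject H0.


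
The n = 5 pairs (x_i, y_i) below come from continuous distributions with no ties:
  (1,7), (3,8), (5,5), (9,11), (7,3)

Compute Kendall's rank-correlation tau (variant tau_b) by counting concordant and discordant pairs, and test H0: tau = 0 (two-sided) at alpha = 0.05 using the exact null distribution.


Step 1: Enumerate the 10 unordered pairs (i,j) with i<j and classify each by sign(x_j-x_i) * sign(y_j-y_i).
  (1,2):dx=+2,dy=+1->C; (1,3):dx=+4,dy=-2->D; (1,4):dx=+8,dy=+4->C; (1,5):dx=+6,dy=-4->D
  (2,3):dx=+2,dy=-3->D; (2,4):dx=+6,dy=+3->C; (2,5):dx=+4,dy=-5->D; (3,4):dx=+4,dy=+6->C
  (3,5):dx=+2,dy=-2->D; (4,5):dx=-2,dy=-8->C
Step 2: C = 5, D = 5, total pairs = 10.
Step 3: tau = (C - D)/(n(n-1)/2) = (5 - 5)/10 = 0.000000.
Step 4: Exact two-sided p-value (enumerate n! = 120 permutations of y under H0): p = 1.000000.
Step 5: alpha = 0.05. fail to reject H0.

tau_b = 0.0000 (C=5, D=5), p = 1.000000, fail to reject H0.


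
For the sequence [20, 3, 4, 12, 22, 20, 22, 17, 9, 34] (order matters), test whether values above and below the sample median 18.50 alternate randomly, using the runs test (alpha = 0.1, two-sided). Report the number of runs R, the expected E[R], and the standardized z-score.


Step 1: Compute median = 18.50; label A = above, B = below.
Labels in order: ABBBAAABBA  (n_A = 5, n_B = 5)
Step 2: Count runs R = 5.
Step 3: Under H0 (random ordering), E[R] = 2*n_A*n_B/(n_A+n_B) + 1 = 2*5*5/10 + 1 = 6.0000.
        Var[R] = 2*n_A*n_B*(2*n_A*n_B - n_A - n_B) / ((n_A+n_B)^2 * (n_A+n_B-1)) = 2000/900 = 2.2222.
        SD[R] = 1.4907.
Step 4: Continuity-corrected z = (R + 0.5 - E[R]) / SD[R] = (5 + 0.5 - 6.0000) / 1.4907 = -0.3354.
Step 5: Two-sided p-value via normal approximation = 2*(1 - Phi(|z|)) = 0.737316.
Step 6: alpha = 0.1. fail to reject H0.

R = 5, z = -0.3354, p = 0.737316, fail to reject H0.


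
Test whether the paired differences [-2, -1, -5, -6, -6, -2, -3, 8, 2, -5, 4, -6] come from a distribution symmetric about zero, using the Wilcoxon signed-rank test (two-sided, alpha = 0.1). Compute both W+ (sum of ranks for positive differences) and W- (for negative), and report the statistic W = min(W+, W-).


Step 1: Drop any zero differences (none here) and take |d_i|.
|d| = [2, 1, 5, 6, 6, 2, 3, 8, 2, 5, 4, 6]
Step 2: Midrank |d_i| (ties get averaged ranks).
ranks: |2|->3, |1|->1, |5|->7.5, |6|->10, |6|->10, |2|->3, |3|->5, |8|->12, |2|->3, |5|->7.5, |4|->6, |6|->10
Step 3: Attach original signs; sum ranks with positive sign and with negative sign.
W+ = 12 + 3 + 6 = 21
W- = 3 + 1 + 7.5 + 10 + 10 + 3 + 5 + 7.5 + 10 = 57
(Check: W+ + W- = 78 should equal n(n+1)/2 = 78.)
Step 4: Test statistic W = min(W+, W-) = 21.
Step 5: Ties in |d|, so use the tie-corrected normal approximation.
        E[W] = n(n+1)/4 = 12*13/4 = 39.
        Tie groups: |d|=2 (t=3), |d|=5 (t=2), |d|=6 (t=3); sum(t^3 - t) = 54.
        Var[W] = n(n+1)(2n+1)/24 - sum(t^3-t)/48 = 3900/24 - 54/48 = 161.375.
        z = (W - E[W]) / sqrt(Var[W]) = (21 - 39) / 12.7033 = -1.4169.
        Two-sided p = 2*Phi(z) = 0.156498.
Step 6: alpha = 0.1. fail to reject H0.

W+ = 21, W- = 57, W = min = 21, p = 0.156498, fail to reject H0.


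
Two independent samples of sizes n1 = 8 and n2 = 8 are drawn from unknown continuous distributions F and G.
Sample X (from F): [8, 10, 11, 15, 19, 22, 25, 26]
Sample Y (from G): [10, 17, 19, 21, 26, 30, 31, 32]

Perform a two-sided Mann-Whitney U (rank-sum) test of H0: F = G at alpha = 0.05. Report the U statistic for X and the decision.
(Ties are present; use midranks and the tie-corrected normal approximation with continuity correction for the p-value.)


Step 1: Combine and sort all 16 observations; assign midranks.
sorted (value, group): (8,X), (10,X), (10,Y), (11,X), (15,X), (17,Y), (19,X), (19,Y), (21,Y), (22,X), (25,X), (26,X), (26,Y), (30,Y), (31,Y), (32,Y)
ranks: 8->1, 10->2.5, 10->2.5, 11->4, 15->5, 17->6, 19->7.5, 19->7.5, 21->9, 22->10, 25->11, 26->12.5, 26->12.5, 30->14, 31->15, 32->16
Step 2: Rank sum for X: R1 = 1 + 2.5 + 4 + 5 + 7.5 + 10 + 11 + 12.5 = 53.5.
Step 3: U_X = R1 - n1(n1+1)/2 = 53.5 - 8*9/2 = 53.5 - 36 = 17.5.
       U_Y = n1*n2 - U_X = 64 - 17.5 = 46.5.
Step 4: Ties are present, so use the tie-corrected normal approximation (with continuity correction) for the p-value.
Step 5: p-value = 0.140603; compare to alpha = 0.05. fail to reject H0.

U_X = 17.5, p = 0.140603, fail to reject H0 at alpha = 0.05.


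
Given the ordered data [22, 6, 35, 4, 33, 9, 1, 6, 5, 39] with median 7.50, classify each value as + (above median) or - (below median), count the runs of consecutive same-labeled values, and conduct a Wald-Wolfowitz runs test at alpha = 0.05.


Step 1: Compute median = 7.50; label A = above, B = below.
Labels in order: ABABAABBBA  (n_A = 5, n_B = 5)
Step 2: Count runs R = 7.
Step 3: Under H0 (random ordering), E[R] = 2*n_A*n_B/(n_A+n_B) + 1 = 2*5*5/10 + 1 = 6.0000.
        Var[R] = 2*n_A*n_B*(2*n_A*n_B - n_A - n_B) / ((n_A+n_B)^2 * (n_A+n_B-1)) = 2000/900 = 2.2222.
        SD[R] = 1.4907.
Step 4: Continuity-corrected z = (R - 0.5 - E[R]) / SD[R] = (7 - 0.5 - 6.0000) / 1.4907 = 0.3354.
Step 5: Two-sided p-value via normal approximation = 2*(1 - Phi(|z|)) = 0.737316.
Step 6: alpha = 0.05. fail to reject H0.

R = 7, z = 0.3354, p = 0.737316, fail to reject H0.


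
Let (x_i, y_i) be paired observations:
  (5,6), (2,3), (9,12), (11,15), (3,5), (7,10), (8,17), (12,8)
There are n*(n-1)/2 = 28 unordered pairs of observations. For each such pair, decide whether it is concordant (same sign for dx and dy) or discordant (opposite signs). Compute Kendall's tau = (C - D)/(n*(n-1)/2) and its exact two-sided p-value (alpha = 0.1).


Step 1: Enumerate the 28 unordered pairs (i,j) with i<j and classify each by sign(x_j-x_i) * sign(y_j-y_i).
  (1,2):dx=-3,dy=-3->C; (1,3):dx=+4,dy=+6->C; (1,4):dx=+6,dy=+9->C; (1,5):dx=-2,dy=-1->C
  (1,6):dx=+2,dy=+4->C; (1,7):dx=+3,dy=+11->C; (1,8):dx=+7,dy=+2->C; (2,3):dx=+7,dy=+9->C
  (2,4):dx=+9,dy=+12->C; (2,5):dx=+1,dy=+2->C; (2,6):dx=+5,dy=+7->C; (2,7):dx=+6,dy=+14->C
  (2,8):dx=+10,dy=+5->C; (3,4):dx=+2,dy=+3->C; (3,5):dx=-6,dy=-7->C; (3,6):dx=-2,dy=-2->C
  (3,7):dx=-1,dy=+5->D; (3,8):dx=+3,dy=-4->D; (4,5):dx=-8,dy=-10->C; (4,6):dx=-4,dy=-5->C
  (4,7):dx=-3,dy=+2->D; (4,8):dx=+1,dy=-7->D; (5,6):dx=+4,dy=+5->C; (5,7):dx=+5,dy=+12->C
  (5,8):dx=+9,dy=+3->C; (6,7):dx=+1,dy=+7->C; (6,8):dx=+5,dy=-2->D; (7,8):dx=+4,dy=-9->D
Step 2: C = 22, D = 6, total pairs = 28.
Step 3: tau = (C - D)/(n(n-1)/2) = (22 - 6)/28 = 0.571429.
Step 4: Exact two-sided p-value (enumerate n! = 40320 permutations of y under H0): p = 0.061012.
Step 5: alpha = 0.1. reject H0.

tau_b = 0.5714 (C=22, D=6), p = 0.061012, reject H0.


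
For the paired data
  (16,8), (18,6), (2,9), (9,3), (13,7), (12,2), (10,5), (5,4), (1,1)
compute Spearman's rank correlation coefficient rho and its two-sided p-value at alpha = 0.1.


Step 1: Rank x and y separately (midranks; no ties here).
rank(x): 16->8, 18->9, 2->2, 9->4, 13->7, 12->6, 10->5, 5->3, 1->1
rank(y): 8->8, 6->6, 9->9, 3->3, 7->7, 2->2, 5->5, 4->4, 1->1
Step 2: d_i = R_x(i) - R_y(i); compute d_i^2.
  (8-8)^2=0, (9-6)^2=9, (2-9)^2=49, (4-3)^2=1, (7-7)^2=0, (6-2)^2=16, (5-5)^2=0, (3-4)^2=1, (1-1)^2=0
sum(d^2) = 76.
Step 3: rho = 1 - 6*76 / (9*(9^2 - 1)) = 1 - 456/720 = 0.366667.
Step 4: Under H0, t = rho * sqrt((n-2)/(1-rho^2)) = 1.0427 ~ t(7).
Step 5: Two-sided p-value from the t-distribution with 7 df = 0.331740.
Step 6: alpha = 0.1. fail to reject H0.

rho = 0.3667, p = 0.331740, fail to reject H0 at alpha = 0.1.


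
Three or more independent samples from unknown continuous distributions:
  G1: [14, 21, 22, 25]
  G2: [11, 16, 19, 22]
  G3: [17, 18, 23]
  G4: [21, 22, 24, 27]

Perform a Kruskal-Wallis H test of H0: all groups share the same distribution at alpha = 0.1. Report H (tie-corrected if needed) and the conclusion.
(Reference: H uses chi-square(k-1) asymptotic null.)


Step 1: Combine all N = 15 observations and assign midranks.
sorted (value, group, rank): (11,G2,1), (14,G1,2), (16,G2,3), (17,G3,4), (18,G3,5), (19,G2,6), (21,G1,7.5), (21,G4,7.5), (22,G1,10), (22,G2,10), (22,G4,10), (23,G3,12), (24,G4,13), (25,G1,14), (27,G4,15)
Step 2: Sum ranks within each group.
R_1 = 33.5 (n_1 = 4)
R_2 = 20 (n_2 = 4)
R_3 = 21 (n_3 = 3)
R_4 = 45.5 (n_4 = 4)
Step 3: H = 12/(N(N+1)) * sum(R_i^2/n_i) - 3(N+1)
     = 12/(15*16) * (33.5^2/4 + 20^2/4 + 21^2/3 + 45.5^2/4) - 3*16
     = 0.050000 * 1045.12 - 48
     = 4.256250.
Step 4: Ties present; correction factor C = 1 - 30/(15^3 - 15) = 0.991071. Corrected H = 4.256250 / 0.991071 = 4.294595.
Step 5: Under H0, H ~ chi^2(3); p-value = 0.231360.
Step 6: alpha = 0.1. fail to reject H0.

H = 4.2946, df = 3, p = 0.231360, fail to reject H0.


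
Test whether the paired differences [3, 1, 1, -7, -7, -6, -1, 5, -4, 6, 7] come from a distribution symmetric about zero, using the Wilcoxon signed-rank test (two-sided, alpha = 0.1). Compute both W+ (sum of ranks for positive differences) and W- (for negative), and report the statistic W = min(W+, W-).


Step 1: Drop any zero differences (none here) and take |d_i|.
|d| = [3, 1, 1, 7, 7, 6, 1, 5, 4, 6, 7]
Step 2: Midrank |d_i| (ties get averaged ranks).
ranks: |3|->4, |1|->2, |1|->2, |7|->10, |7|->10, |6|->7.5, |1|->2, |5|->6, |4|->5, |6|->7.5, |7|->10
Step 3: Attach original signs; sum ranks with positive sign and with negative sign.
W+ = 4 + 2 + 2 + 6 + 7.5 + 10 = 31.5
W- = 10 + 10 + 7.5 + 2 + 5 = 34.5
(Check: W+ + W- = 66 should equal n(n+1)/2 = 66.)
Step 4: Test statistic W = min(W+, W-) = 31.5.
Step 5: Ties in |d|, so use the tie-corrected normal approximation.
        E[W] = n(n+1)/4 = 11*12/4 = 33.
        Tie groups: |d|=1 (t=3), |d|=6 (t=2), |d|=7 (t=3); sum(t^3 - t) = 54.
        Var[W] = n(n+1)(2n+1)/24 - sum(t^3-t)/48 = 3036/24 - 54/48 = 125.375.
        z = (W - E[W]) / sqrt(Var[W]) = (31.5 - 33) / 11.1971 = -0.1340.
        Two-sided p = 2*Phi(z) = 0.893432.
Step 6: alpha = 0.1. fail to reject H0.

W+ = 31.5, W- = 34.5, W = min = 31.5, p = 0.893432, fail to reject H0.


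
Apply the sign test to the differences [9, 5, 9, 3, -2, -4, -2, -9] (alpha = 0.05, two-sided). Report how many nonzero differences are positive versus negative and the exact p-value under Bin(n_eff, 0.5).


Step 1: Discard zero differences. Original n = 8; n_eff = number of nonzero differences = 8.
Nonzero differences (with sign): +9, +5, +9, +3, -2, -4, -2, -9
Step 2: Count signs: positive = 4, negative = 4.
Step 3: Under H0: P(positive) = 0.5, so the number of positives S ~ Bin(8, 0.5).
Step 4: Two-sided exact p-value = sum of Bin(8,0.5) probabilities at or below the observed probability = 1.000000.
Step 5: alpha = 0.05. fail to reject H0.

n_eff = 8, pos = 4, neg = 4, p = 1.000000, fail to reject H0.


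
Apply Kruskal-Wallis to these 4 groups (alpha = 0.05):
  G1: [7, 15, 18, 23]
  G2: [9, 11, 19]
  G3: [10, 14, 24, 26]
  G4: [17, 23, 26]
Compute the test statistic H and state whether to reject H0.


Step 1: Combine all N = 14 observations and assign midranks.
sorted (value, group, rank): (7,G1,1), (9,G2,2), (10,G3,3), (11,G2,4), (14,G3,5), (15,G1,6), (17,G4,7), (18,G1,8), (19,G2,9), (23,G1,10.5), (23,G4,10.5), (24,G3,12), (26,G3,13.5), (26,G4,13.5)
Step 2: Sum ranks within each group.
R_1 = 25.5 (n_1 = 4)
R_2 = 15 (n_2 = 3)
R_3 = 33.5 (n_3 = 4)
R_4 = 31 (n_4 = 3)
Step 3: H = 12/(N(N+1)) * sum(R_i^2/n_i) - 3(N+1)
     = 12/(14*15) * (25.5^2/4 + 15^2/3 + 33.5^2/4 + 31^2/3) - 3*15
     = 0.057143 * 838.458 - 45
     = 2.911905.
Step 4: Ties present; correction factor C = 1 - 12/(14^3 - 14) = 0.995604. Corrected H = 2.911905 / 0.995604 = 2.924761.
Step 5: Under H0, H ~ chi^2(3); p-value = 0.403372.
Step 6: alpha = 0.05. fail to reject H0.

H = 2.9248, df = 3, p = 0.403372, fail to reject H0.


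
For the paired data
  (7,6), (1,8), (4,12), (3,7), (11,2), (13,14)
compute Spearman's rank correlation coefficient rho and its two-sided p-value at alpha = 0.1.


Step 1: Rank x and y separately (midranks; no ties here).
rank(x): 7->4, 1->1, 4->3, 3->2, 11->5, 13->6
rank(y): 6->2, 8->4, 12->5, 7->3, 2->1, 14->6
Step 2: d_i = R_x(i) - R_y(i); compute d_i^2.
  (4-2)^2=4, (1-4)^2=9, (3-5)^2=4, (2-3)^2=1, (5-1)^2=16, (6-6)^2=0
sum(d^2) = 34.
Step 3: rho = 1 - 6*34 / (6*(6^2 - 1)) = 1 - 204/210 = 0.028571.
Step 4: Under H0, t = rho * sqrt((n-2)/(1-rho^2)) = 0.0572 ~ t(4).
Step 5: Two-sided p-value from the t-distribution with 4 df = 0.957155.
Step 6: alpha = 0.1. fail to reject H0.

rho = 0.0286, p = 0.957155, fail to reject H0 at alpha = 0.1.


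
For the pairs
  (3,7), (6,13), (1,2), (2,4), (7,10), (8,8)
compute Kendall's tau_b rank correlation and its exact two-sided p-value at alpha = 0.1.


Step 1: Enumerate the 15 unordered pairs (i,j) with i<j and classify each by sign(x_j-x_i) * sign(y_j-y_i).
  (1,2):dx=+3,dy=+6->C; (1,3):dx=-2,dy=-5->C; (1,4):dx=-1,dy=-3->C; (1,5):dx=+4,dy=+3->C
  (1,6):dx=+5,dy=+1->C; (2,3):dx=-5,dy=-11->C; (2,4):dx=-4,dy=-9->C; (2,5):dx=+1,dy=-3->D
  (2,6):dx=+2,dy=-5->D; (3,4):dx=+1,dy=+2->C; (3,5):dx=+6,dy=+8->C; (3,6):dx=+7,dy=+6->C
  (4,5):dx=+5,dy=+6->C; (4,6):dx=+6,dy=+4->C; (5,6):dx=+1,dy=-2->D
Step 2: C = 12, D = 3, total pairs = 15.
Step 3: tau = (C - D)/(n(n-1)/2) = (12 - 3)/15 = 0.600000.
Step 4: Exact two-sided p-value (enumerate n! = 720 permutations of y under H0): p = 0.136111.
Step 5: alpha = 0.1. fail to reject H0.

tau_b = 0.6000 (C=12, D=3), p = 0.136111, fail to reject H0.


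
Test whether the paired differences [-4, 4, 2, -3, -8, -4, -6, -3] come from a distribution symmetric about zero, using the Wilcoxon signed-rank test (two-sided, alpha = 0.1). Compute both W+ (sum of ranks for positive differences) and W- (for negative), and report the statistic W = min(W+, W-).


Step 1: Drop any zero differences (none here) and take |d_i|.
|d| = [4, 4, 2, 3, 8, 4, 6, 3]
Step 2: Midrank |d_i| (ties get averaged ranks).
ranks: |4|->5, |4|->5, |2|->1, |3|->2.5, |8|->8, |4|->5, |6|->7, |3|->2.5
Step 3: Attach original signs; sum ranks with positive sign and with negative sign.
W+ = 5 + 1 = 6
W- = 5 + 2.5 + 8 + 5 + 7 + 2.5 = 30
(Check: W+ + W- = 36 should equal n(n+1)/2 = 36.)
Step 4: Test statistic W = min(W+, W-) = 6.
Step 5: Ties in |d|, so use the tie-corrected normal approximation.
        E[W] = n(n+1)/4 = 8*9/4 = 18.
        Tie groups: |d|=3 (t=2), |d|=4 (t=3); sum(t^3 - t) = 30.
        Var[W] = n(n+1)(2n+1)/24 - sum(t^3-t)/48 = 1224/24 - 30/48 = 50.375.
        z = (W - E[W]) / sqrt(Var[W]) = (6 - 18) / 7.0975 = -1.6907.
        Two-sided p = 2*Phi(z) = 0.090889.
Step 6: alpha = 0.1. reject H0.

W+ = 6, W- = 30, W = min = 6, p = 0.090889, reject H0.


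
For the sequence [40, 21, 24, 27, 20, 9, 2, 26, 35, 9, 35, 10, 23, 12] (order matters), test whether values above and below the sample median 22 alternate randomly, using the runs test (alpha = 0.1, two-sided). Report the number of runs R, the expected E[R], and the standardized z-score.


Step 1: Compute median = 22; label A = above, B = below.
Labels in order: ABAABBBAABABAB  (n_A = 7, n_B = 7)
Step 2: Count runs R = 10.
Step 3: Under H0 (random ordering), E[R] = 2*n_A*n_B/(n_A+n_B) + 1 = 2*7*7/14 + 1 = 8.0000.
        Var[R] = 2*n_A*n_B*(2*n_A*n_B - n_A - n_B) / ((n_A+n_B)^2 * (n_A+n_B-1)) = 8232/2548 = 3.2308.
        SD[R] = 1.7974.
Step 4: Continuity-corrected z = (R - 0.5 - E[R]) / SD[R] = (10 - 0.5 - 8.0000) / 1.7974 = 0.8345.
Step 5: Two-sided p-value via normal approximation = 2*(1 - Phi(|z|)) = 0.403986.
Step 6: alpha = 0.1. fail to reject H0.

R = 10, z = 0.8345, p = 0.403986, fail to reject H0.


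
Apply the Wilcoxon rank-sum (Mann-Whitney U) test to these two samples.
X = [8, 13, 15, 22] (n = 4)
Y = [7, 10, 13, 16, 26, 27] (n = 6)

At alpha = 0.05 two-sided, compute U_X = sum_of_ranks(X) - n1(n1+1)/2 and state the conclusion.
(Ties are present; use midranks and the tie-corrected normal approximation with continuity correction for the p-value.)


Step 1: Combine and sort all 10 observations; assign midranks.
sorted (value, group): (7,Y), (8,X), (10,Y), (13,X), (13,Y), (15,X), (16,Y), (22,X), (26,Y), (27,Y)
ranks: 7->1, 8->2, 10->3, 13->4.5, 13->4.5, 15->6, 16->7, 22->8, 26->9, 27->10
Step 2: Rank sum for X: R1 = 2 + 4.5 + 6 + 8 = 20.5.
Step 3: U_X = R1 - n1(n1+1)/2 = 20.5 - 4*5/2 = 20.5 - 10 = 10.5.
       U_Y = n1*n2 - U_X = 24 - 10.5 = 13.5.
Step 4: Ties are present, so use the tie-corrected normal approximation (with continuity correction) for the p-value.
Step 5: p-value = 0.830664; compare to alpha = 0.05. fail to reject H0.

U_X = 10.5, p = 0.830664, fail to reject H0 at alpha = 0.05.


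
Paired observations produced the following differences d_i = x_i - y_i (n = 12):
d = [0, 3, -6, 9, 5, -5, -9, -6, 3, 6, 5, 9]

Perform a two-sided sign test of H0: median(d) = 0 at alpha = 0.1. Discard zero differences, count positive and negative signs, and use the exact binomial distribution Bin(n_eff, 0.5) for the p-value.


Step 1: Discard zero differences. Original n = 12; n_eff = number of nonzero differences = 11.
Nonzero differences (with sign): +3, -6, +9, +5, -5, -9, -6, +3, +6, +5, +9
Step 2: Count signs: positive = 7, negative = 4.
Step 3: Under H0: P(positive) = 0.5, so the number of positives S ~ Bin(11, 0.5).
Step 4: Two-sided exact p-value = sum of Bin(11,0.5) probabilities at or below the observed probability = 0.548828.
Step 5: alpha = 0.1. fail to reject H0.

n_eff = 11, pos = 7, neg = 4, p = 0.548828, fail to reject H0.


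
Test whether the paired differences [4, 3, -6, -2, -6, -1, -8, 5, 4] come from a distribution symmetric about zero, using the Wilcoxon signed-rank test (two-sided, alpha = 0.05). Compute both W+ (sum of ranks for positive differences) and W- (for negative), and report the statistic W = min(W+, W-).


Step 1: Drop any zero differences (none here) and take |d_i|.
|d| = [4, 3, 6, 2, 6, 1, 8, 5, 4]
Step 2: Midrank |d_i| (ties get averaged ranks).
ranks: |4|->4.5, |3|->3, |6|->7.5, |2|->2, |6|->7.5, |1|->1, |8|->9, |5|->6, |4|->4.5
Step 3: Attach original signs; sum ranks with positive sign and with negative sign.
W+ = 4.5 + 3 + 6 + 4.5 = 18
W- = 7.5 + 2 + 7.5 + 1 + 9 = 27
(Check: W+ + W- = 45 should equal n(n+1)/2 = 45.)
Step 4: Test statistic W = min(W+, W-) = 18.
Step 5: Ties in |d|, so use the tie-corrected normal approximation.
        E[W] = n(n+1)/4 = 9*10/4 = 22.5.
        Tie groups: |d|=4 (t=2), |d|=6 (t=2); sum(t^3 - t) = 12.
        Var[W] = n(n+1)(2n+1)/24 - sum(t^3-t)/48 = 1710/24 - 12/48 = 71.
        z = (W - E[W]) / sqrt(Var[W]) = (18 - 22.5) / 8.4261 = -0.5341.
        Two-sided p = 2*Phi(z) = 0.593306.
Step 6: alpha = 0.05. fail to reject H0.

W+ = 18, W- = 27, W = min = 18, p = 0.593306, fail to reject H0.


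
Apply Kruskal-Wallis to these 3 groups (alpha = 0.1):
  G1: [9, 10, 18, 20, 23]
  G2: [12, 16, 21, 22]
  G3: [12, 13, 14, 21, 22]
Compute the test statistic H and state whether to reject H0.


Step 1: Combine all N = 14 observations and assign midranks.
sorted (value, group, rank): (9,G1,1), (10,G1,2), (12,G2,3.5), (12,G3,3.5), (13,G3,5), (14,G3,6), (16,G2,7), (18,G1,8), (20,G1,9), (21,G2,10.5), (21,G3,10.5), (22,G2,12.5), (22,G3,12.5), (23,G1,14)
Step 2: Sum ranks within each group.
R_1 = 34 (n_1 = 5)
R_2 = 33.5 (n_2 = 4)
R_3 = 37.5 (n_3 = 5)
Step 3: H = 12/(N(N+1)) * sum(R_i^2/n_i) - 3(N+1)
     = 12/(14*15) * (34^2/5 + 33.5^2/4 + 37.5^2/5) - 3*15
     = 0.057143 * 793.013 - 45
     = 0.315000.
Step 4: Ties present; correction factor C = 1 - 18/(14^3 - 14) = 0.993407. Corrected H = 0.315000 / 0.993407 = 0.317091.
Step 5: Under H0, H ~ chi^2(2); p-value = 0.853384.
Step 6: alpha = 0.1. fail to reject H0.

H = 0.3171, df = 2, p = 0.853384, fail to reject H0.


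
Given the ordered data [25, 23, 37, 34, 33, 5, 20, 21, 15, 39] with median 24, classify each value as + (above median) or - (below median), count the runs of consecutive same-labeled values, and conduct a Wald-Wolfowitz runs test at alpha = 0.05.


Step 1: Compute median = 24; label A = above, B = below.
Labels in order: ABAAABBBBA  (n_A = 5, n_B = 5)
Step 2: Count runs R = 5.
Step 3: Under H0 (random ordering), E[R] = 2*n_A*n_B/(n_A+n_B) + 1 = 2*5*5/10 + 1 = 6.0000.
        Var[R] = 2*n_A*n_B*(2*n_A*n_B - n_A - n_B) / ((n_A+n_B)^2 * (n_A+n_B-1)) = 2000/900 = 2.2222.
        SD[R] = 1.4907.
Step 4: Continuity-corrected z = (R + 0.5 - E[R]) / SD[R] = (5 + 0.5 - 6.0000) / 1.4907 = -0.3354.
Step 5: Two-sided p-value via normal approximation = 2*(1 - Phi(|z|)) = 0.737316.
Step 6: alpha = 0.05. fail to reject H0.

R = 5, z = -0.3354, p = 0.737316, fail to reject H0.


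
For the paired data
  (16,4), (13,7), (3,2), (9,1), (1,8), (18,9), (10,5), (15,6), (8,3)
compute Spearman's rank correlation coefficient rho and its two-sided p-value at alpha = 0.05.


Step 1: Rank x and y separately (midranks; no ties here).
rank(x): 16->8, 13->6, 3->2, 9->4, 1->1, 18->9, 10->5, 15->7, 8->3
rank(y): 4->4, 7->7, 2->2, 1->1, 8->8, 9->9, 5->5, 6->6, 3->3
Step 2: d_i = R_x(i) - R_y(i); compute d_i^2.
  (8-4)^2=16, (6-7)^2=1, (2-2)^2=0, (4-1)^2=9, (1-8)^2=49, (9-9)^2=0, (5-5)^2=0, (7-6)^2=1, (3-3)^2=0
sum(d^2) = 76.
Step 3: rho = 1 - 6*76 / (9*(9^2 - 1)) = 1 - 456/720 = 0.366667.
Step 4: Under H0, t = rho * sqrt((n-2)/(1-rho^2)) = 1.0427 ~ t(7).
Step 5: Two-sided p-value from the t-distribution with 7 df = 0.331740.
Step 6: alpha = 0.05. fail to reject H0.

rho = 0.3667, p = 0.331740, fail to reject H0 at alpha = 0.05.


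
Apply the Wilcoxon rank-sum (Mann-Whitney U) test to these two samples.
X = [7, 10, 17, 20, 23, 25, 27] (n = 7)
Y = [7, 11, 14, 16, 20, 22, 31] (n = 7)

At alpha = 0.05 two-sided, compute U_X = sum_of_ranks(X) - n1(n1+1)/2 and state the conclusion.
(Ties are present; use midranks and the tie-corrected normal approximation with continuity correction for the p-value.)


Step 1: Combine and sort all 14 observations; assign midranks.
sorted (value, group): (7,X), (7,Y), (10,X), (11,Y), (14,Y), (16,Y), (17,X), (20,X), (20,Y), (22,Y), (23,X), (25,X), (27,X), (31,Y)
ranks: 7->1.5, 7->1.5, 10->3, 11->4, 14->5, 16->6, 17->7, 20->8.5, 20->8.5, 22->10, 23->11, 25->12, 27->13, 31->14
Step 2: Rank sum for X: R1 = 1.5 + 3 + 7 + 8.5 + 11 + 12 + 13 = 56.
Step 3: U_X = R1 - n1(n1+1)/2 = 56 - 7*8/2 = 56 - 28 = 28.
       U_Y = n1*n2 - U_X = 49 - 28 = 21.
Step 4: Ties are present, so use the tie-corrected normal approximation (with continuity correction) for the p-value.
Step 5: p-value = 0.700852; compare to alpha = 0.05. fail to reject H0.

U_X = 28, p = 0.700852, fail to reject H0 at alpha = 0.05.


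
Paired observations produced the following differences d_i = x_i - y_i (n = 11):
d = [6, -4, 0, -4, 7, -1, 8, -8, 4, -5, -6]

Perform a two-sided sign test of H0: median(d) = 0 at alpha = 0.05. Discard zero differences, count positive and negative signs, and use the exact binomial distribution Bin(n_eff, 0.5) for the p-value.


Step 1: Discard zero differences. Original n = 11; n_eff = number of nonzero differences = 10.
Nonzero differences (with sign): +6, -4, -4, +7, -1, +8, -8, +4, -5, -6
Step 2: Count signs: positive = 4, negative = 6.
Step 3: Under H0: P(positive) = 0.5, so the number of positives S ~ Bin(10, 0.5).
Step 4: Two-sided exact p-value = sum of Bin(10,0.5) probabilities at or below the observed probability = 0.753906.
Step 5: alpha = 0.05. fail to reject H0.

n_eff = 10, pos = 4, neg = 6, p = 0.753906, fail to reject H0.


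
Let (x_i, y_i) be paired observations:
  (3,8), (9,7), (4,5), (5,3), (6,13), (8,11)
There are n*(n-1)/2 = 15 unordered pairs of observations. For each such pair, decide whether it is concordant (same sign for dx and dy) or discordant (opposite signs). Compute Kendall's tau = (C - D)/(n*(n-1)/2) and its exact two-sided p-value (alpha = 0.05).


Step 1: Enumerate the 15 unordered pairs (i,j) with i<j and classify each by sign(x_j-x_i) * sign(y_j-y_i).
  (1,2):dx=+6,dy=-1->D; (1,3):dx=+1,dy=-3->D; (1,4):dx=+2,dy=-5->D; (1,5):dx=+3,dy=+5->C
  (1,6):dx=+5,dy=+3->C; (2,3):dx=-5,dy=-2->C; (2,4):dx=-4,dy=-4->C; (2,5):dx=-3,dy=+6->D
  (2,6):dx=-1,dy=+4->D; (3,4):dx=+1,dy=-2->D; (3,5):dx=+2,dy=+8->C; (3,6):dx=+4,dy=+6->C
  (4,5):dx=+1,dy=+10->C; (4,6):dx=+3,dy=+8->C; (5,6):dx=+2,dy=-2->D
Step 2: C = 8, D = 7, total pairs = 15.
Step 3: tau = (C - D)/(n(n-1)/2) = (8 - 7)/15 = 0.066667.
Step 4: Exact two-sided p-value (enumerate n! = 720 permutations of y under H0): p = 1.000000.
Step 5: alpha = 0.05. fail to reject H0.

tau_b = 0.0667 (C=8, D=7), p = 1.000000, fail to reject H0.


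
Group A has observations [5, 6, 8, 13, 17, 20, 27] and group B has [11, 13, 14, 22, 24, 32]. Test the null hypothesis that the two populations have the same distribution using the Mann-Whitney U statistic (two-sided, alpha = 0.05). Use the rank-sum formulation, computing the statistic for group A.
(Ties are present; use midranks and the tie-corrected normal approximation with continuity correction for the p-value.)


Step 1: Combine and sort all 13 observations; assign midranks.
sorted (value, group): (5,X), (6,X), (8,X), (11,Y), (13,X), (13,Y), (14,Y), (17,X), (20,X), (22,Y), (24,Y), (27,X), (32,Y)
ranks: 5->1, 6->2, 8->3, 11->4, 13->5.5, 13->5.5, 14->7, 17->8, 20->9, 22->10, 24->11, 27->12, 32->13
Step 2: Rank sum for X: R1 = 1 + 2 + 3 + 5.5 + 8 + 9 + 12 = 40.5.
Step 3: U_X = R1 - n1(n1+1)/2 = 40.5 - 7*8/2 = 40.5 - 28 = 12.5.
       U_Y = n1*n2 - U_X = 42 - 12.5 = 29.5.
Step 4: Ties are present, so use the tie-corrected normal approximation (with continuity correction) for the p-value.
Step 5: p-value = 0.252445; compare to alpha = 0.05. fail to reject H0.

U_X = 12.5, p = 0.252445, fail to reject H0 at alpha = 0.05.


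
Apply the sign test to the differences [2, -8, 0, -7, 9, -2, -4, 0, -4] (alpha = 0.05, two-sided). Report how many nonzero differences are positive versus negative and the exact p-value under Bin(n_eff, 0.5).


Step 1: Discard zero differences. Original n = 9; n_eff = number of nonzero differences = 7.
Nonzero differences (with sign): +2, -8, -7, +9, -2, -4, -4
Step 2: Count signs: positive = 2, negative = 5.
Step 3: Under H0: P(positive) = 0.5, so the number of positives S ~ Bin(7, 0.5).
Step 4: Two-sided exact p-value = sum of Bin(7,0.5) probabilities at or below the observed probability = 0.453125.
Step 5: alpha = 0.05. fail to reject H0.

n_eff = 7, pos = 2, neg = 5, p = 0.453125, fail to reject H0.


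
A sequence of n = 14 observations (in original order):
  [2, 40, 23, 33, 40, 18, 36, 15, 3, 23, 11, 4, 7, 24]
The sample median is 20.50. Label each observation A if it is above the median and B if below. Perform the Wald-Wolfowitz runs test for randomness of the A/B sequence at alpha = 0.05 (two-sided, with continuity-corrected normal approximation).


Step 1: Compute median = 20.50; label A = above, B = below.
Labels in order: BAAAABABBABBBA  (n_A = 7, n_B = 7)
Step 2: Count runs R = 8.
Step 3: Under H0 (random ordering), E[R] = 2*n_A*n_B/(n_A+n_B) + 1 = 2*7*7/14 + 1 = 8.0000.
        Var[R] = 2*n_A*n_B*(2*n_A*n_B - n_A - n_B) / ((n_A+n_B)^2 * (n_A+n_B-1)) = 8232/2548 = 3.2308.
        SD[R] = 1.7974.
Step 4: R = E[R], so z = 0 with no continuity correction.
Step 5: Two-sided p-value via normal approximation = 2*(1 - Phi(|z|)) = 1.000000.
Step 6: alpha = 0.05. fail to reject H0.

R = 8, z = 0.0000, p = 1.000000, fail to reject H0.
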